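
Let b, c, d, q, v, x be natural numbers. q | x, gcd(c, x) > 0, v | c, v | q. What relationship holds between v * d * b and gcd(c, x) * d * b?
v * d * b ≤ gcd(c, x) * d * b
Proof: From v | q and q | x, v | x. v | c, so v | gcd(c, x). Because gcd(c, x) > 0, v ≤ gcd(c, x). Then v * d ≤ gcd(c, x) * d. Then v * d * b ≤ gcd(c, x) * d * b.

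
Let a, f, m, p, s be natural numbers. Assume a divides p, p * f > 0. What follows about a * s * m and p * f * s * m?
a * s * m ≤ p * f * s * m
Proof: a divides p, so a divides p * f. p * f > 0, so a ≤ p * f. By multiplying by a non-negative, a * s ≤ p * f * s. By multiplying by a non-negative, a * s * m ≤ p * f * s * m.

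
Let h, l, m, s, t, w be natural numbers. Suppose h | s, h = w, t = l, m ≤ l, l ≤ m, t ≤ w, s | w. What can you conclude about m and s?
m ≤ s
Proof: From h = w and h | s, w | s. Since s | w, w = s. l ≤ m and m ≤ l, thus l = m. From t = l, t = m. From t ≤ w, m ≤ w. w = s, so m ≤ s.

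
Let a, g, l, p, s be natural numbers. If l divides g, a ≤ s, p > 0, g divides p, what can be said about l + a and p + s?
l + a ≤ p + s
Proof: Since l divides g and g divides p, l divides p. Since p > 0, l ≤ p. Since a ≤ s, l + a ≤ p + s.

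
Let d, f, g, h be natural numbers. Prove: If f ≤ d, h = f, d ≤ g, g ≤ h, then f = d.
d ≤ g and g ≤ h, so d ≤ h. Since h = f, d ≤ f. Since f ≤ d, f = d.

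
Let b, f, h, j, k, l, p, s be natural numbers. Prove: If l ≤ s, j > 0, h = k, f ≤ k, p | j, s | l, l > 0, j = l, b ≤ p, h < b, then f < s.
From h < b and b ≤ p, h < p. Since h = k, k < p. f ≤ k, so f < p. s | l and l > 0, thus s ≤ l. Since l ≤ s, l = s. j = l, so j = s. p | j and j > 0, hence p ≤ j. j = s, so p ≤ s. f < p, so f < s.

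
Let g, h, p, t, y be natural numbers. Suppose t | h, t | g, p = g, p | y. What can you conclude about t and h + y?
t | h + y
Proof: Since p = g and p | y, g | y. t | g, so t | y. t | h, so t | h + y.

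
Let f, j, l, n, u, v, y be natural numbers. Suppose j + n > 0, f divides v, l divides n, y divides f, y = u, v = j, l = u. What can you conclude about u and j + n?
u ≤ j + n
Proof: y = u and y divides f, thus u divides f. v = j and f divides v, so f divides j. u divides f, so u divides j. l = u and l divides n, therefore u divides n. u divides j, so u divides j + n. j + n > 0, so u ≤ j + n.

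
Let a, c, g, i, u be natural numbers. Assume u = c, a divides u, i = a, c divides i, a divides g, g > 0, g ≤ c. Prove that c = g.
u = c and a divides u, so a divides c. Since i = a and c divides i, c divides a. a divides c, so a = c. Because a divides g, c divides g. Since g > 0, c ≤ g. Since g ≤ c, c = g.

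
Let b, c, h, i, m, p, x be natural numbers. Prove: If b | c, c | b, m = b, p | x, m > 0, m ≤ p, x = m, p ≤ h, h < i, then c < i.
From b | c and c | b, b = c. x = m and p | x, so p | m. m > 0, so p ≤ m. Since m ≤ p, p = m. Since p ≤ h, m ≤ h. m = b, so b ≤ h. Since b = c, c ≤ h. Since h < i, c < i.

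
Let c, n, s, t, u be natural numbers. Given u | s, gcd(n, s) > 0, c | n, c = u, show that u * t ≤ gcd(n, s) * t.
c = u and c | n, thus u | n. u | s, so u | gcd(n, s). gcd(n, s) > 0, so u ≤ gcd(n, s). Then u * t ≤ gcd(n, s) * t.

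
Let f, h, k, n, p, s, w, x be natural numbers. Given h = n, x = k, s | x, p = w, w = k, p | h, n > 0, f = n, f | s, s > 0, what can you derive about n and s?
n = s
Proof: x = k and s | x, hence s | k. Since p = w and w = k, p = k. Since p | h, k | h. s | k, so s | h. h = n, so s | n. Since n > 0, s ≤ n. Because f = n and f | s, n | s. s > 0, so n ≤ s. s ≤ n, so s = n. Then n = s.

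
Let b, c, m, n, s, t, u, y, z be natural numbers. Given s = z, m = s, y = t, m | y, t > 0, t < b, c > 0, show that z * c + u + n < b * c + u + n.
From y = t and m | y, m | t. From m = s, s | t. t > 0, so s ≤ t. Since s = z, z ≤ t. t < b, so z < b. Since c > 0, z * c < b * c. Then z * c + u < b * c + u. Then z * c + u + n < b * c + u + n.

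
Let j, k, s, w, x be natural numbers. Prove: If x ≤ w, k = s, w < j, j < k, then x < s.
From w < j and j < k, w < k. k = s, so w < s. x ≤ w, so x < s.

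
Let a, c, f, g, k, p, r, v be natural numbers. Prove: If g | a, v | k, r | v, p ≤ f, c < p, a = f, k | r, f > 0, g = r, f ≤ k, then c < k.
r | v and v | k, thus r | k. k | r, so r = k. g = r and g | a, so r | a. Because a = f, r | f. r = k, so k | f. Because f > 0, k ≤ f. f ≤ k, so f = k. c < p and p ≤ f, therefore c < f. Since f = k, c < k.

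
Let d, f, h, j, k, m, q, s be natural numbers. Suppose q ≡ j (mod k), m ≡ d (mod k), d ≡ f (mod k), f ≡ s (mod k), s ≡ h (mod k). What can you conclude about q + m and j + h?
q + m ≡ j + h (mod k)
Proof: Because m ≡ d (mod k) and d ≡ f (mod k), m ≡ f (mod k). Because f ≡ s (mod k), m ≡ s (mod k). Since s ≡ h (mod k), m ≡ h (mod k). q ≡ j (mod k), so q + m ≡ j + h (mod k).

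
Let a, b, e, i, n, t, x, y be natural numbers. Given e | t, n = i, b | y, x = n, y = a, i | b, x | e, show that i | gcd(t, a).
Because x = n and n = i, x = i. x | e and e | t, hence x | t. x = i, so i | t. Since y = a and b | y, b | a. i | b, so i | a. i | t, so i | gcd(t, a).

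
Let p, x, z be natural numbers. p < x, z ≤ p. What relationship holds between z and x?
z < x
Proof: Since z ≤ p and p < x, by transitivity, z < x.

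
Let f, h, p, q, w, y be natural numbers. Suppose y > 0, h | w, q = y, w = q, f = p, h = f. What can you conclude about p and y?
p ≤ y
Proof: Since w = q and q = y, w = y. h | w, so h | y. h = f, so f | y. f = p, so p | y. Since y > 0, p ≤ y.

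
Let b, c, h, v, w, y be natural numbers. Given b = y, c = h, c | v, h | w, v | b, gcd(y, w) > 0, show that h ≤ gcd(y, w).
c = h and c | v, so h | v. b = y and v | b, thus v | y. h | v, so h | y. h | w, so h | gcd(y, w). gcd(y, w) > 0, so h ≤ gcd(y, w).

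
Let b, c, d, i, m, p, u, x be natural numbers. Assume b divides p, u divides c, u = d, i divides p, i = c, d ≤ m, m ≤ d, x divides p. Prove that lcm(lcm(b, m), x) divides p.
d ≤ m and m ≤ d, so d = m. Since u = d, u = m. u divides c, so m divides c. i = c and i divides p, so c divides p. Since m divides c, m divides p. b divides p, so lcm(b, m) divides p. x divides p, so lcm(lcm(b, m), x) divides p.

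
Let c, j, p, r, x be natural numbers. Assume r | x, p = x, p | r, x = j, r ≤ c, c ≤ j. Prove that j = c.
From p = x and p | r, x | r. Because r | x, r = x. x = j, so r = j. Since r ≤ c, j ≤ c. Since c ≤ j, j = c.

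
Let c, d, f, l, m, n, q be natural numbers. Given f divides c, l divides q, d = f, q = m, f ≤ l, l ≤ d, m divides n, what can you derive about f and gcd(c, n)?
f divides gcd(c, n)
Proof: From d = f and l ≤ d, l ≤ f. Since f ≤ l, l = f. q = m and l divides q, so l divides m. m divides n, so l divides n. Since l = f, f divides n. f divides c, so f divides gcd(c, n).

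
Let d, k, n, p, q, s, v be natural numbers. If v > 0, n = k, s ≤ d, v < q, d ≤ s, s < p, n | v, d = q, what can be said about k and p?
k < p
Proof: n = k and n | v, therefore k | v. v > 0, so k ≤ v. Since v < q, k < q. s ≤ d and d ≤ s, therefore s = d. From d = q, s = q. Since s < p, q < p. k < q, so k < p.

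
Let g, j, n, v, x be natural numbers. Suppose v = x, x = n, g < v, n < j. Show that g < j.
v = x and x = n, therefore v = n. g < v, so g < n. n < j, so g < j.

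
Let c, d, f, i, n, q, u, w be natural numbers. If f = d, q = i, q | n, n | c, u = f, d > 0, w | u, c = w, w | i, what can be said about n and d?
n ≤ d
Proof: Because q = i and q | n, i | n. From w | i, w | n. c = w and n | c, so n | w. Since w | n, w = n. u = f and f = d, hence u = d. Since w | u, w | d. w = n, so n | d. d > 0, so n ≤ d.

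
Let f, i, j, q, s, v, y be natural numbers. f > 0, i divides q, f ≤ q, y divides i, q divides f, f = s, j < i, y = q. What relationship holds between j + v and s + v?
j + v < s + v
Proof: y = q and y divides i, therefore q divides i. i divides q, so i = q. From q divides f and f > 0, q ≤ f. Since f ≤ q, q = f. Since i = q, i = f. Since f = s, i = s. j < i, so j < s. Then j + v < s + v.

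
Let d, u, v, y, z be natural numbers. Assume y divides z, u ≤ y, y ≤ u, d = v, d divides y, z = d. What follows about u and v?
u = v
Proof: u ≤ y and y ≤ u, hence u = y. Because z = d and y divides z, y divides d. Since d divides y, y = d. Since u = y, u = d. d = v, so u = v.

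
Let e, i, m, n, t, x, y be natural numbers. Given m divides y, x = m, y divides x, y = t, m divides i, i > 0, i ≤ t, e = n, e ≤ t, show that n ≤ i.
Because x = m and y divides x, y divides m. m divides y, so m = y. From y = t, m = t. m divides i, so t divides i. Since i > 0, t ≤ i. i ≤ t, so t = i. e = n and e ≤ t, thus n ≤ t. Since t = i, n ≤ i.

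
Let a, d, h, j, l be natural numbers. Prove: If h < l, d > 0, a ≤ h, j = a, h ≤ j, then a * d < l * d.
Since j = a and h ≤ j, h ≤ a. Since a ≤ h, h = a. h < l, so a < l. Since d > 0, a * d < l * d.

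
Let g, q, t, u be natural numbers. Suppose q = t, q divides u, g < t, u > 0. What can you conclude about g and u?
g < u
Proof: q divides u and u > 0, thus q ≤ u. q = t, so t ≤ u. Because g < t, g < u.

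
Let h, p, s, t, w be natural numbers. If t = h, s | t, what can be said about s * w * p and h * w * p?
s * w * p | h * w * p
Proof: t = h and s | t, therefore s | h. Then s * w | h * w. Then s * w * p | h * w * p.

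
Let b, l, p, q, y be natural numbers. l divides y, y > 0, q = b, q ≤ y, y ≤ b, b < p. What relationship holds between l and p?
l < p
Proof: Since l divides y and y > 0, l ≤ y. q = b and q ≤ y, therefore b ≤ y. From y ≤ b, b = y. b < p, so y < p. Because l ≤ y, l < p.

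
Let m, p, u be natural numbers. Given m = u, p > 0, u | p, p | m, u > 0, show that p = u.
From m = u and p | m, p | u. u > 0, so p ≤ u. From u | p and p > 0, u ≤ p. p ≤ u, so p = u.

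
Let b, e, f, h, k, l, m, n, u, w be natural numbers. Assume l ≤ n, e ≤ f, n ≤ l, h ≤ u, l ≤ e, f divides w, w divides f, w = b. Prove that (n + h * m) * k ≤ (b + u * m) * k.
f divides w and w divides f, so f = w. w = b, so f = b. Since l ≤ n and n ≤ l, l = n. l ≤ e and e ≤ f, therefore l ≤ f. Since l = n, n ≤ f. From f = b, n ≤ b. h ≤ u. By multiplying by a non-negative, h * m ≤ u * m. n ≤ b, so n + h * m ≤ b + u * m. By multiplying by a non-negative, (n + h * m) * k ≤ (b + u * m) * k.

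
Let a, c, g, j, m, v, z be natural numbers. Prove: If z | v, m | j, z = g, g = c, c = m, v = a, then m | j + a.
g = c and c = m, hence g = m. v = a and z | v, so z | a. Since z = g, g | a. g = m, so m | a. From m | j, m | j + a.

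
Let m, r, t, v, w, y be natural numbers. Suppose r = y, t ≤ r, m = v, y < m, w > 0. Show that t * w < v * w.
From r = y and t ≤ r, t ≤ y. m = v and y < m, hence y < v. Since t ≤ y, t < v. Since w > 0, t * w < v * w.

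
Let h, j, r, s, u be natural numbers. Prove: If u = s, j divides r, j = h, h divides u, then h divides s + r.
From u = s and h divides u, h divides s. From j = h and j divides r, h divides r. Since h divides s, h divides s + r.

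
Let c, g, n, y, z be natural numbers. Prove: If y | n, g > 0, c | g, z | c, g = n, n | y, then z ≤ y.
Since n | y and y | n, n = y. Because g = n, g = y. Because z | c and c | g, z | g. Since g > 0, z ≤ g. g = y, so z ≤ y.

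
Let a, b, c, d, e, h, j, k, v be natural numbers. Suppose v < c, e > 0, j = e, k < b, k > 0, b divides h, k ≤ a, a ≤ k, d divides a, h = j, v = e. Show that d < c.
a ≤ k and k ≤ a, so a = k. Since d divides a, d divides k. Since k > 0, d ≤ k. From h = j and b divides h, b divides j. Since j = e, b divides e. e > 0, so b ≤ e. Since k < b, k < e. v = e and v < c, thus e < c. k < e, so k < c. d ≤ k, so d < c.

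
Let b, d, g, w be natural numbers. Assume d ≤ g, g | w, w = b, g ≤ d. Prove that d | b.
g ≤ d and d ≤ g, so g = d. Since w = b and g | w, g | b. g = d, so d | b.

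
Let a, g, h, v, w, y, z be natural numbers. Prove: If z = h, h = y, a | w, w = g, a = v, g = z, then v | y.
z = h and h = y, so z = y. w = g and g = z, hence w = z. a | w, so a | z. a = v, so v | z. z = y, so v | y.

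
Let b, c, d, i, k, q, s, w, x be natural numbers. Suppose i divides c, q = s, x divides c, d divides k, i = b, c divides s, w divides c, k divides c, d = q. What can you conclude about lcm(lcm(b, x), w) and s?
lcm(lcm(b, x), w) divides s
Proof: d = q and q = s, hence d = s. d divides k and k divides c, hence d divides c. Since d = s, s divides c. Since c divides s, c = s. i = b and i divides c, thus b divides c. x divides c, so lcm(b, x) divides c. Since w divides c, lcm(lcm(b, x), w) divides c. Since c = s, lcm(lcm(b, x), w) divides s.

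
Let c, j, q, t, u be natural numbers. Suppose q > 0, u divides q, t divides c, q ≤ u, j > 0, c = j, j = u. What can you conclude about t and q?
t ≤ q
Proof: u divides q and q > 0, so u ≤ q. q ≤ u, so u = q. Since j = u, j = q. c = j and t divides c, so t divides j. j > 0, so t ≤ j. j = q, so t ≤ q.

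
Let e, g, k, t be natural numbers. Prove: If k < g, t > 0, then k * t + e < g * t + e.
From k < g and t > 0, by multiplying by a positive, k * t < g * t. Then k * t + e < g * t + e.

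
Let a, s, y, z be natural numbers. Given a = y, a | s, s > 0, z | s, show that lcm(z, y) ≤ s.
a = y and a | s, hence y | s. z | s, so lcm(z, y) | s. Since s > 0, lcm(z, y) ≤ s.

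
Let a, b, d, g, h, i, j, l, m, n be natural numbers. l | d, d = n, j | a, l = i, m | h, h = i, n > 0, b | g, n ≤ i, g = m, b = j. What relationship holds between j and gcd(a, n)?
j | gcd(a, n)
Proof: g = m and b | g, hence b | m. Since b = j, j | m. From d = n and l | d, l | n. l = i, so i | n. n > 0, so i ≤ n. n ≤ i, so i = n. h = i and m | h, therefore m | i. Since i = n, m | n. Since j | m, j | n. Since j | a, j | gcd(a, n).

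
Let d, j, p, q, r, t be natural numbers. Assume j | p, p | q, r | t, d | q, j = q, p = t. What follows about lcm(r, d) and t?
lcm(r, d) | t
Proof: j = q and j | p, therefore q | p. p | q, so q = p. p = t, so q = t. Since d | q, d | t. Since r | t, lcm(r, d) | t.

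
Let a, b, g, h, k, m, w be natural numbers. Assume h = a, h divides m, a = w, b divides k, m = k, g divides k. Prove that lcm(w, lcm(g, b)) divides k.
h = a and a = w, therefore h = w. Because m = k and h divides m, h divides k. Because h = w, w divides k. g divides k and b divides k, so lcm(g, b) divides k. w divides k, so lcm(w, lcm(g, b)) divides k.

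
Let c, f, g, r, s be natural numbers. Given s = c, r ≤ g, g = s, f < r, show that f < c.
Since g = s and r ≤ g, r ≤ s. Since f < r, f < s. Since s = c, f < c.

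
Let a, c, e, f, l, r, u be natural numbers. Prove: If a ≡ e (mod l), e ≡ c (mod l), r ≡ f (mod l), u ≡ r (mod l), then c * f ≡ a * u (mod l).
a ≡ e (mod l) and e ≡ c (mod l), therefore a ≡ c (mod l). u ≡ r (mod l) and r ≡ f (mod l), thus u ≡ f (mod l). Since a ≡ c (mod l), a * u ≡ c * f (mod l). Then c * f ≡ a * u (mod l).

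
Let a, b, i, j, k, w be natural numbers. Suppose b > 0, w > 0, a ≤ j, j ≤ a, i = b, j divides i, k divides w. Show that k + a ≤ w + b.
Since k divides w and w > 0, k ≤ w. j ≤ a and a ≤ j, hence j = a. Because i = b and j divides i, j divides b. From b > 0, j ≤ b. j = a, so a ≤ b. k ≤ w, so k + a ≤ w + b.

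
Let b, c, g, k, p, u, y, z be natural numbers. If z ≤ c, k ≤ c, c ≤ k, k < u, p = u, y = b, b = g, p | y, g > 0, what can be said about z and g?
z < g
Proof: k ≤ c and c ≤ k, hence k = c. From k < u, c < u. From y = b and b = g, y = g. Since p | y, p | g. Since p = u, u | g. g > 0, so u ≤ g. c < u, so c < g. From z ≤ c, z < g.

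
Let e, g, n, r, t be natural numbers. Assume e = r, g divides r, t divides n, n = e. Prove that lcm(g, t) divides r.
n = e and e = r, therefore n = r. t divides n, so t divides r. Since g divides r, lcm(g, t) divides r.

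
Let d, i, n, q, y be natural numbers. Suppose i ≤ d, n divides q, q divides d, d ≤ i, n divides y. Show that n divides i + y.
From d ≤ i and i ≤ d, d = i. q divides d, so q divides i. Since n divides q, n divides i. Since n divides y, n divides i + y.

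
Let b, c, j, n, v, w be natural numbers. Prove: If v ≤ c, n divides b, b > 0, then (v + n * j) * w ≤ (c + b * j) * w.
n divides b and b > 0, thus n ≤ b. By multiplying by a non-negative, n * j ≤ b * j. v ≤ c, so v + n * j ≤ c + b * j. By multiplying by a non-negative, (v + n * j) * w ≤ (c + b * j) * w.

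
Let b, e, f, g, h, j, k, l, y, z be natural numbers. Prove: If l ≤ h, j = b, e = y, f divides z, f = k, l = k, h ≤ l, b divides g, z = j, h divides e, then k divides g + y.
Since z = j and j = b, z = b. Since f divides z, f divides b. Since b divides g, f divides g. Because f = k, k divides g. h ≤ l and l ≤ h, so h = l. e = y and h divides e, hence h divides y. h = l, so l divides y. Since l = k, k divides y. k divides g, so k divides g + y.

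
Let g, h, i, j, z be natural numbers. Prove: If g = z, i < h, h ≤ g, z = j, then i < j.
g = z and z = j, therefore g = j. i < h and h ≤ g, so i < g. Since g = j, i < j.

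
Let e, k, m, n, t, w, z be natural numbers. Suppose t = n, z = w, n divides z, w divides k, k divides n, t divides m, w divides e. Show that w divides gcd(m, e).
z = w and n divides z, therefore n divides w. w divides k and k divides n, hence w divides n. n divides w, so n = w. t = n, so t = w. Since t divides m, w divides m. w divides e, so w divides gcd(m, e).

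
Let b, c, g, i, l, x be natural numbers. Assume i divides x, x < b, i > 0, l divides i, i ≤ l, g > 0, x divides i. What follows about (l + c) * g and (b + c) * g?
(l + c) * g < (b + c) * g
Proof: x divides i and i divides x, hence x = i. Because l divides i and i > 0, l ≤ i. Since i ≤ l, i = l. Because x = i, x = l. Since x < b, l < b. Then l + c < b + c. Using g > 0, by multiplying by a positive, (l + c) * g < (b + c) * g.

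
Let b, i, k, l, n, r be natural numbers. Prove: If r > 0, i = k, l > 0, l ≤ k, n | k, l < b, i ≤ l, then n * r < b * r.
From i = k and i ≤ l, k ≤ l. l ≤ k, so k = l. Since n | k, n | l. Since l > 0, n ≤ l. l < b, so n < b. r > 0, so n * r < b * r.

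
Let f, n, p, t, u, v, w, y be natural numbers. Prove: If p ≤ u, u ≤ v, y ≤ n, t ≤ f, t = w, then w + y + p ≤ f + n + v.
t = w and t ≤ f, thus w ≤ f. p ≤ u and u ≤ v, therefore p ≤ v. Because y ≤ n, y + p ≤ n + v. Since w ≤ f, w + y + p ≤ f + n + v.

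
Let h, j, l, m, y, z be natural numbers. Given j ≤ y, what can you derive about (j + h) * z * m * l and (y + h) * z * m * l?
(j + h) * z * m * l ≤ (y + h) * z * m * l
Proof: Because j ≤ y, j + h ≤ y + h. By multiplying by a non-negative, (j + h) * z ≤ (y + h) * z. By multiplying by a non-negative, (j + h) * z * m ≤ (y + h) * z * m. By multiplying by a non-negative, (j + h) * z * m * l ≤ (y + h) * z * m * l.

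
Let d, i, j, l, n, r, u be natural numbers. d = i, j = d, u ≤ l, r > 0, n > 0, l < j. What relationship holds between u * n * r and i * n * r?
u * n * r < i * n * r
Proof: Since j = d and d = i, j = i. Since l < j, l < i. Because u ≤ l, u < i. Combining with n > 0, by multiplying by a positive, u * n < i * n. Combined with r > 0, by multiplying by a positive, u * n * r < i * n * r.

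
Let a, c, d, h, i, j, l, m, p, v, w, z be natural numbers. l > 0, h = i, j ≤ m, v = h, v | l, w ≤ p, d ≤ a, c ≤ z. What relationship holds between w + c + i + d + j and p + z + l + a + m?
w + c + i + d + j ≤ p + z + l + a + m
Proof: w ≤ p and c ≤ z, so w + c ≤ p + z. From v = h and v | l, h | l. l > 0, so h ≤ l. Since h = i, i ≤ l. d ≤ a and j ≤ m, therefore d + j ≤ a + m. i ≤ l, so i + d + j ≤ l + a + m. Since w + c ≤ p + z, w + c + i + d + j ≤ p + z + l + a + m.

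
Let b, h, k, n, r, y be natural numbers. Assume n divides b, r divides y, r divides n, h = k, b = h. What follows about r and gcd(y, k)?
r divides gcd(y, k)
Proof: r divides n and n divides b, thus r divides b. Since b = h, r divides h. Since h = k, r divides k. Since r divides y, r divides gcd(y, k).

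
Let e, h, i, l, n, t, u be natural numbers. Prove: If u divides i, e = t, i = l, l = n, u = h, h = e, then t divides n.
i = l and l = n, therefore i = n. h = e and e = t, so h = t. u = h and u divides i, so h divides i. Because h = t, t divides i. i = n, so t divides n.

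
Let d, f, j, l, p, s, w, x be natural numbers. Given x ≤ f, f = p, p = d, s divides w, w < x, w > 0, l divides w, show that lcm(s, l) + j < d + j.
s divides w and l divides w, so lcm(s, l) divides w. w > 0, so lcm(s, l) ≤ w. w < x and x ≤ f, hence w < f. From lcm(s, l) ≤ w, lcm(s, l) < f. From f = p, lcm(s, l) < p. p = d, so lcm(s, l) < d. Then lcm(s, l) + j < d + j.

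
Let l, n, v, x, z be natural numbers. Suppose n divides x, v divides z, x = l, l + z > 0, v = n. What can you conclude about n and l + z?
n ≤ l + z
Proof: x = l and n divides x, thus n divides l. Because v = n and v divides z, n divides z. Since n divides l, n divides l + z. l + z > 0, so n ≤ l + z.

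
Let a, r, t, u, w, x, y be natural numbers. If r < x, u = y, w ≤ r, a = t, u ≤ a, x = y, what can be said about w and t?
w < t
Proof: From x = y and r < x, r < y. w ≤ r, so w < y. a = t and u ≤ a, so u ≤ t. Since u = y, y ≤ t. Since w < y, w < t.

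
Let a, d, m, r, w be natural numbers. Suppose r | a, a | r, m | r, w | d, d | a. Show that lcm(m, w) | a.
r | a and a | r, therefore r = a. m | r, so m | a. Because w | d and d | a, w | a. Since m | a, lcm(m, w) | a.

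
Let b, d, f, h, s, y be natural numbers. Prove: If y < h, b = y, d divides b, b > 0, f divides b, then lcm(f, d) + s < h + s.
Because f divides b and d divides b, lcm(f, d) divides b. Since b > 0, lcm(f, d) ≤ b. b = y, so lcm(f, d) ≤ y. Since y < h, lcm(f, d) < h. Then lcm(f, d) + s < h + s.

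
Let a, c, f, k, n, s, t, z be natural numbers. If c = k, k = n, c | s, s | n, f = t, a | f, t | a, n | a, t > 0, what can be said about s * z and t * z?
s * z ≤ t * z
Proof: c = k and k = n, thus c = n. c | s, so n | s. From s | n, n = s. f = t and a | f, therefore a | t. t | a, so a = t. Since n | a, n | t. Since n = s, s | t. Since t > 0, s ≤ t. Then s * z ≤ t * z.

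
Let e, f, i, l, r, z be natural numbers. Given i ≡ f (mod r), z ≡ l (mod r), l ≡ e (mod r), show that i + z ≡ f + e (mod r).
z ≡ l (mod r) and l ≡ e (mod r), hence z ≡ e (mod r). Since i ≡ f (mod r), i + z ≡ f + e (mod r).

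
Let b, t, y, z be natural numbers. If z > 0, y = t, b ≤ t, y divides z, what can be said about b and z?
b ≤ z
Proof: Because y = t and y divides z, t divides z. z > 0, so t ≤ z. From b ≤ t, b ≤ z.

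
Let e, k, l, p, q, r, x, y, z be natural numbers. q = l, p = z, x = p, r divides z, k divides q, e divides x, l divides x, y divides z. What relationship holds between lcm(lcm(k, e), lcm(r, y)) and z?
lcm(lcm(k, e), lcm(r, y)) divides z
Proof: x = p and p = z, thus x = z. Because q = l and k divides q, k divides l. l divides x, so k divides x. Since e divides x, lcm(k, e) divides x. x = z, so lcm(k, e) divides z. Since r divides z and y divides z, lcm(r, y) divides z. Since lcm(k, e) divides z, lcm(lcm(k, e), lcm(r, y)) divides z.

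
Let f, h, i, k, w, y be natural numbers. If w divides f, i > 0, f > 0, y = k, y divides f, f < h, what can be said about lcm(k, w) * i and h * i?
lcm(k, w) * i < h * i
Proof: Since y = k and y divides f, k divides f. Since w divides f, lcm(k, w) divides f. Since f > 0, lcm(k, w) ≤ f. From f < h, lcm(k, w) < h. Since i > 0, by multiplying by a positive, lcm(k, w) * i < h * i.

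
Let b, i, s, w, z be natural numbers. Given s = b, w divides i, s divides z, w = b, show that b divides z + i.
Since s = b and s divides z, b divides z. Since w = b and w divides i, b divides i. Since b divides z, b divides z + i.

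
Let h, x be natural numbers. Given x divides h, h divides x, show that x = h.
x divides h and h divides x. By mutual divisibility, x = h.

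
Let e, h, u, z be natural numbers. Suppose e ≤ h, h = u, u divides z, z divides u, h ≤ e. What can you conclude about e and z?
e = z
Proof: Since e ≤ h and h ≤ e, e = h. Since h = u, e = u. u divides z and z divides u, therefore u = z. Since e = u, e = z.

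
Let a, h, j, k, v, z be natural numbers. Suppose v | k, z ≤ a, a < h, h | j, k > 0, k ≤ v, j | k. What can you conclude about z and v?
z < v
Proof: v | k and k > 0, so v ≤ k. Since k ≤ v, k = v. z ≤ a and a < h, therefore z < h. Since h | j and j | k, h | k. Since k > 0, h ≤ k. z < h, so z < k. Because k = v, z < v.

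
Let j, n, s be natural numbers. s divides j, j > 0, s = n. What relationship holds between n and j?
n ≤ j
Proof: From s divides j and j > 0, s ≤ j. s = n, so n ≤ j.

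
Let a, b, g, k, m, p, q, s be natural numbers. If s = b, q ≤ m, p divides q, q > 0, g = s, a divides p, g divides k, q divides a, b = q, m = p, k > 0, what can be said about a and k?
a ≤ k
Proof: p divides q and q > 0, hence p ≤ q. m = p and q ≤ m, hence q ≤ p. Since p ≤ q, p = q. Since a divides p, a divides q. q divides a, so q = a. s = b and b = q, thus s = q. g = s, so g = q. Since g divides k, q divides k. Since k > 0, q ≤ k. q = a, so a ≤ k.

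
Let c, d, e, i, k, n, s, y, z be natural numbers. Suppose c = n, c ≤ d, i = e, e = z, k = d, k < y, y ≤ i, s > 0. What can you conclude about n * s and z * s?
n * s < z * s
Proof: i = e and e = z, therefore i = z. Since k < y and y ≤ i, k < i. Because k = d, d < i. i = z, so d < z. Since c ≤ d, c < z. Since c = n, n < z. Since s > 0, n * s < z * s.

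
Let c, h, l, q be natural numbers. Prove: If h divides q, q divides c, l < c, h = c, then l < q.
h = c and h divides q, therefore c divides q. Since q divides c, c = q. Since l < c, l < q.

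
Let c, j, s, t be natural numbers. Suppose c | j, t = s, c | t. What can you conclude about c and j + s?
c | j + s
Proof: From t = s and c | t, c | s. Since c | j, c | j + s.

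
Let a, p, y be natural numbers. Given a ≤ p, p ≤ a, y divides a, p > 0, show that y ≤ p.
a ≤ p and p ≤ a, therefore a = p. Since y divides a, y divides p. Since p > 0, y ≤ p.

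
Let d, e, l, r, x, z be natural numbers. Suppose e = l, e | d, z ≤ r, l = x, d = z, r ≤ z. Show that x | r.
e = l and l = x, therefore e = x. Since z ≤ r and r ≤ z, z = r. Since d = z and e | d, e | z. z = r, so e | r. e = x, so x | r.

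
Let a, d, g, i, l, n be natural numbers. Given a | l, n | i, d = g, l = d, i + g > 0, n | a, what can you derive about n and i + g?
n ≤ i + g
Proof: Since l = d and d = g, l = g. From n | a and a | l, n | l. Since l = g, n | g. Since n | i, n | i + g. Since i + g > 0, n ≤ i + g.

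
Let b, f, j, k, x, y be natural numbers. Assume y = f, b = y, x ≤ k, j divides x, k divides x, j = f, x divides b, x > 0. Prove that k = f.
k divides x and x > 0, hence k ≤ x. Since x ≤ k, k = x. Since b = y and x divides b, x divides y. Since y = f, x divides f. j = f and j divides x, so f divides x. x divides f, so x = f. Since k = x, k = f.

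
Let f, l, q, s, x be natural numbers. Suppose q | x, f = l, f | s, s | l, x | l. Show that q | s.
f = l and f | s, therefore l | s. Since s | l, l = s. Since x | l, x | s. q | x, so q | s.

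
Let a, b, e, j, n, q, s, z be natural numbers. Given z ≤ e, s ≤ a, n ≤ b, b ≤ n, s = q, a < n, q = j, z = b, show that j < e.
Because s = q and q = j, s = j. s ≤ a and a < n, thus s < n. b ≤ n and n ≤ b, hence b = n. z = b, so z = n. From z ≤ e, n ≤ e. s < n, so s < e. s = j, so j < e.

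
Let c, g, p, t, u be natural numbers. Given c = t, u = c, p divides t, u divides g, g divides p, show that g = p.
Because u = c and c = t, u = t. Since u divides g, t divides g. Because p divides t, p divides g. g divides p, so p = g. Then g = p.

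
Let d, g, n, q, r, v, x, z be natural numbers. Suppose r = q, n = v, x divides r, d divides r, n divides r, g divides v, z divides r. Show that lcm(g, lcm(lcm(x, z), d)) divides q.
n = v and n divides r, hence v divides r. Since g divides v, g divides r. x divides r and z divides r, hence lcm(x, z) divides r. Because d divides r, lcm(lcm(x, z), d) divides r. g divides r, so lcm(g, lcm(lcm(x, z), d)) divides r. r = q, so lcm(g, lcm(lcm(x, z), d)) divides q.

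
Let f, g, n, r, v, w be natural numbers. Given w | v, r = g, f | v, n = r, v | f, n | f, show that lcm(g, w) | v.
n = r and r = g, hence n = g. From f | v and v | f, f = v. Since n | f, n | v. Since n = g, g | v. w | v, so lcm(g, w) | v.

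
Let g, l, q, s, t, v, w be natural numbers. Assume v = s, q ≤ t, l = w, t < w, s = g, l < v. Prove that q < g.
v = s and s = g, hence v = g. q ≤ t and t < w, hence q < w. l = w and l < v, therefore w < v. From q < w, q < v. Since v = g, q < g.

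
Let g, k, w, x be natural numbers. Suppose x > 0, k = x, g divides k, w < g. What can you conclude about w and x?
w < x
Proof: From k = x and g divides k, g divides x. x > 0, so g ≤ x. w < g, so w < x.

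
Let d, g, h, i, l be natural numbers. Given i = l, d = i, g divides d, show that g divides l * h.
d = i and i = l, thus d = l. g divides d, so g divides l. Then g divides l * h.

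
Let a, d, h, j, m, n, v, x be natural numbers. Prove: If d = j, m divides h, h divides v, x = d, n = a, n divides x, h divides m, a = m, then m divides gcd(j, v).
Since n = a and a = m, n = m. x = d and n divides x, thus n divides d. Since n = m, m divides d. Since d = j, m divides j. From h divides m and m divides h, h = m. h divides v, so m divides v. Since m divides j, m divides gcd(j, v).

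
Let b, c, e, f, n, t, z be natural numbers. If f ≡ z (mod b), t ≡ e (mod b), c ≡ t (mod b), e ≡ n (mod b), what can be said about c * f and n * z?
c * f ≡ n * z (mod b)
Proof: Since c ≡ t (mod b) and t ≡ e (mod b), c ≡ e (mod b). e ≡ n (mod b), so c ≡ n (mod b). From f ≡ z (mod b), by multiplying congruences, c * f ≡ n * z (mod b).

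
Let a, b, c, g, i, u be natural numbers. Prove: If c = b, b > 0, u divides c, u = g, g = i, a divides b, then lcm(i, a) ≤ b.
Because u = g and g = i, u = i. c = b and u divides c, so u divides b. u = i, so i divides b. a divides b, so lcm(i, a) divides b. Since b > 0, lcm(i, a) ≤ b.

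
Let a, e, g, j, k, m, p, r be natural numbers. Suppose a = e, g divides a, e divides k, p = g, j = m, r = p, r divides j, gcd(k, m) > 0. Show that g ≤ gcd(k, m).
a = e and g divides a, thus g divides e. e divides k, so g divides k. Because r = p and r divides j, p divides j. Since j = m, p divides m. p = g, so g divides m. Because g divides k, g divides gcd(k, m). Since gcd(k, m) > 0, g ≤ gcd(k, m).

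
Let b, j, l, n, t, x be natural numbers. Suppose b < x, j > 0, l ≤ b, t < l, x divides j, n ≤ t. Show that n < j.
n ≤ t and t < l, so n < l. l ≤ b, so n < b. Since x divides j and j > 0, x ≤ j. b < x, so b < j. n < b, so n < j.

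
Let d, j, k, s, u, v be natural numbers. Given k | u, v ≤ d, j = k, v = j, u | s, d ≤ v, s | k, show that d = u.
d ≤ v and v ≤ d, so d = v. v = j, so d = j. j = k, so d = k. u | s and s | k, hence u | k. Since k | u, k = u. d = k, so d = u.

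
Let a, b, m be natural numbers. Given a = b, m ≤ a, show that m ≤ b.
From a = b and m ≤ a, by substitution, m ≤ b.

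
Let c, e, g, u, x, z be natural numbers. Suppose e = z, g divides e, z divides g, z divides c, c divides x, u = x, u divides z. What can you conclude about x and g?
x = g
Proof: e = z and g divides e, hence g divides z. Since z divides g, g = z. From z divides c and c divides x, z divides x. Because u = x and u divides z, x divides z. Since z divides x, z = x. Since g = z, g = x. Then x = g.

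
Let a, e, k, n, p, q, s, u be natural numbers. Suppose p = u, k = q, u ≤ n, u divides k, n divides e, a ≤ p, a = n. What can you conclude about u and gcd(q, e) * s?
u divides gcd(q, e) * s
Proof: k = q and u divides k, so u divides q. Since a = n and a ≤ p, n ≤ p. p = u, so n ≤ u. u ≤ n, so n = u. From n divides e, u divides e. u divides q, so u divides gcd(q, e). Then u divides gcd(q, e) * s.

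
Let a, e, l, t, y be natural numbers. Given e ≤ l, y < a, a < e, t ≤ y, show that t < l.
a < e and e ≤ l, so a < l. y < a, so y < l. Since t ≤ y, t < l.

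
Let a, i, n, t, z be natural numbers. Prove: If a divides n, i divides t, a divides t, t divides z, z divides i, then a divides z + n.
z divides i and i divides t, thus z divides t. Since t divides z, t = z. a divides t, so a divides z. Since a divides n, a divides z + n.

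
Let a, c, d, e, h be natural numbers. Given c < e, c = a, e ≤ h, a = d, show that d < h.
c = a and a = d, hence c = d. From c < e and e ≤ h, c < h. Since c = d, d < h.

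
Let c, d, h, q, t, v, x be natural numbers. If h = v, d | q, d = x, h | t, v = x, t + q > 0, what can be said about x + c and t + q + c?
x + c ≤ t + q + c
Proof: h = v and v = x, so h = x. h | t, so x | t. Because d = x and d | q, x | q. Because x | t, x | t + q. t + q > 0, so x ≤ t + q. Then x + c ≤ t + q + c.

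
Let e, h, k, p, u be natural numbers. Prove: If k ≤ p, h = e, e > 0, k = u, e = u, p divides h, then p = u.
From k = u and k ≤ p, u ≤ p. h = e and p divides h, hence p divides e. Since e > 0, p ≤ e. Since e = u, p ≤ u. Because u ≤ p, u = p. Then p = u.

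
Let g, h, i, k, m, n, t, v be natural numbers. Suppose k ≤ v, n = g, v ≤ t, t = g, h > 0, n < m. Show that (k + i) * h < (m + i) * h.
t = g and v ≤ t, hence v ≤ g. From k ≤ v, k ≤ g. Since n = g and n < m, g < m. k ≤ g, so k < m. Then k + i < m + i. Combining with h > 0, by multiplying by a positive, (k + i) * h < (m + i) * h.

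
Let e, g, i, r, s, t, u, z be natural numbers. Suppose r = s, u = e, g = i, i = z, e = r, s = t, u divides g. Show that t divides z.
e = r and r = s, thus e = s. Since s = t, e = t. g = i and u divides g, so u divides i. u = e, so e divides i. i = z, so e divides z. Since e = t, t divides z.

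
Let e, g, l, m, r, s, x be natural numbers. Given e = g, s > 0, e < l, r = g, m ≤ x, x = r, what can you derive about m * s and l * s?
m * s < l * s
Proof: From x = r and r = g, x = g. m ≤ x, so m ≤ g. Since e = g and e < l, g < l. m ≤ g, so m < l. s > 0, so m * s < l * s.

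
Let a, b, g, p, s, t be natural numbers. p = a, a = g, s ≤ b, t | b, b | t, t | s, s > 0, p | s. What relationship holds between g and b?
g | b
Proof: p = a and a = g, therefore p = g. t | b and b | t, so t = b. Since t | s, b | s. s > 0, so b ≤ s. Since s ≤ b, s = b. Since p | s, p | b. From p = g, g | b.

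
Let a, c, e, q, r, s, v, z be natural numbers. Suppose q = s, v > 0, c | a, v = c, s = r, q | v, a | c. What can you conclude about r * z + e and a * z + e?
r * z + e ≤ a * z + e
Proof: Because c | a and a | c, c = a. v = c, so v = a. From q = s and q | v, s | v. v > 0, so s ≤ v. v = a, so s ≤ a. Since s = r, r ≤ a. Then r * z ≤ a * z. Then r * z + e ≤ a * z + e.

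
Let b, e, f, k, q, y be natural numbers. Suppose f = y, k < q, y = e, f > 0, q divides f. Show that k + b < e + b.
f = y and y = e, so f = e. q divides f and f > 0, therefore q ≤ f. f = e, so q ≤ e. k < q, so k < e. Then k + b < e + b.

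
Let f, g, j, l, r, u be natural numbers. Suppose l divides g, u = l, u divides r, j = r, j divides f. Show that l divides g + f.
Because j = r and j divides f, r divides f. u divides r, so u divides f. Since u = l, l divides f. l divides g, so l divides g + f.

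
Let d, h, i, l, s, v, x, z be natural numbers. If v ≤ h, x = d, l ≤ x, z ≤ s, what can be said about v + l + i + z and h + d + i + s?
v + l + i + z ≤ h + d + i + s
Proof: x = d and l ≤ x, therefore l ≤ d. v ≤ h, so v + l ≤ h + d. Then v + l + i ≤ h + d + i. z ≤ s, so v + l + i + z ≤ h + d + i + s.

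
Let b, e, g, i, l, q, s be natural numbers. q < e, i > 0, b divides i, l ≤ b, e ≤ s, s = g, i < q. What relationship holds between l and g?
l < g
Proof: Because b divides i and i > 0, b ≤ i. i < q and q < e, therefore i < e. e ≤ s, so i < s. Since s = g, i < g. Since b ≤ i, b < g. Since l ≤ b, l < g.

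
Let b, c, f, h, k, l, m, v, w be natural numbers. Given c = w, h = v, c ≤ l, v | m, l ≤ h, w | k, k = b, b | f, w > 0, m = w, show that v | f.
From c = w and c ≤ l, w ≤ l. l ≤ h, so w ≤ h. h = v, so w ≤ v. m = w and v | m, so v | w. Since w > 0, v ≤ w. w ≤ v, so w = v. Because k = b and w | k, w | b. Since b | f, w | f. w = v, so v | f.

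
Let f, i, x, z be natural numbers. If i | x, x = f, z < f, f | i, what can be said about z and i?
z < i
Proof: x = f and i | x, thus i | f. Since f | i, f = i. Since z < f, z < i.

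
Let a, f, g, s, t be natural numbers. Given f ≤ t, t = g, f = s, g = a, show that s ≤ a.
t = g and f ≤ t, so f ≤ g. Since g = a, f ≤ a. Since f = s, s ≤ a.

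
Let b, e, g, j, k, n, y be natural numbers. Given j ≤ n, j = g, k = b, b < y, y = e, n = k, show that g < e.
Since n = k and k = b, n = b. j ≤ n, so j ≤ b. j = g, so g ≤ b. y = e and b < y, so b < e. g ≤ b, so g < e.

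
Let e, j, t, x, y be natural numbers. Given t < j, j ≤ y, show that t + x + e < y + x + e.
Since t < j and j ≤ y, t < y. Then t + x < y + x. Then t + x + e < y + x + e.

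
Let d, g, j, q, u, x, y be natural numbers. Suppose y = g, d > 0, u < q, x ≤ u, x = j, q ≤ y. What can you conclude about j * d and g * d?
j * d < g * d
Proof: x = j and x ≤ u, so j ≤ u. u < q and q ≤ y, thus u < y. j ≤ u, so j < y. Since y = g, j < g. Since d > 0, by multiplying by a positive, j * d < g * d.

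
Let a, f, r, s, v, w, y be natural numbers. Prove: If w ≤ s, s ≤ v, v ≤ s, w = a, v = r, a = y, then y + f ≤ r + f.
s ≤ v and v ≤ s, thus s = v. Since v = r, s = r. w = a and a = y, thus w = y. Since w ≤ s, y ≤ s. Since s = r, y ≤ r. Then y + f ≤ r + f.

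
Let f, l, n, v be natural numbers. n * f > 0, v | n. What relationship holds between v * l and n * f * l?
v * l ≤ n * f * l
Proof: Because v | n, v | n * f. n * f > 0, so v ≤ n * f. Then v * l ≤ n * f * l.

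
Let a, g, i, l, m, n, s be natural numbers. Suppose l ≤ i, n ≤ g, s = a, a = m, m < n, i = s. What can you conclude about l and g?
l < g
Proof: Because i = s and s = a, i = a. a = m, so i = m. l ≤ i, so l ≤ m. m < n and n ≤ g, hence m < g. Since l ≤ m, l < g.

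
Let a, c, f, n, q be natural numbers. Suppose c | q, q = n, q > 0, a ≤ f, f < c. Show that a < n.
a ≤ f and f < c, therefore a < c. c | q and q > 0, therefore c ≤ q. Because a < c, a < q. Since q = n, a < n.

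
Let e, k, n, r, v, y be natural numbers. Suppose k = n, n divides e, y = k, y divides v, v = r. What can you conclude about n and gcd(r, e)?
n divides gcd(r, e)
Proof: From y = k and k = n, y = n. Since y divides v, n divides v. Since v = r, n divides r. n divides e, so n divides gcd(r, e).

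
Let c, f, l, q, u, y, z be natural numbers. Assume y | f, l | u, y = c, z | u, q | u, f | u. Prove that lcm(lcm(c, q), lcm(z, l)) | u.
From y | f and f | u, y | u. Since y = c, c | u. Because q | u, lcm(c, q) | u. z | u and l | u, so lcm(z, l) | u. Since lcm(c, q) | u, lcm(lcm(c, q), lcm(z, l)) | u.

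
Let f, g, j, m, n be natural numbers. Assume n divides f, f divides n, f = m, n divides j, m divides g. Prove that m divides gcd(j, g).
n divides f and f divides n, therefore n = f. Because f = m, n = m. n divides j, so m divides j. m divides g, so m divides gcd(j, g).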